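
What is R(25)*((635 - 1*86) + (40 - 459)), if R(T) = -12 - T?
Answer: -4810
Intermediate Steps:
R(25)*((635 - 1*86) + (40 - 459)) = (-12 - 1*25)*((635 - 1*86) + (40 - 459)) = (-12 - 25)*((635 - 86) - 419) = -37*(549 - 419) = -37*130 = -4810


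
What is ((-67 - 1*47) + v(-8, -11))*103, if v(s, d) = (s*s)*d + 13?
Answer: -82915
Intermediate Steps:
v(s, d) = 13 + d*s**2 (v(s, d) = s**2*d + 13 = d*s**2 + 13 = 13 + d*s**2)
((-67 - 1*47) + v(-8, -11))*103 = ((-67 - 1*47) + (13 - 11*(-8)**2))*103 = ((-67 - 47) + (13 - 11*64))*103 = (-114 + (13 - 704))*103 = (-114 - 691)*103 = -805*103 = -82915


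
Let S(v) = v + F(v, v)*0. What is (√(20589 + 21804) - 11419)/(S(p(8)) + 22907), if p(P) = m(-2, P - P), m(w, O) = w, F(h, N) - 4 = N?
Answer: -11419/22905 + √42393/22905 ≈ -0.48955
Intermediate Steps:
F(h, N) = 4 + N
p(P) = -2
S(v) = v (S(v) = v + (4 + v)*0 = v + 0 = v)
(√(20589 + 21804) - 11419)/(S(p(8)) + 22907) = (√(20589 + 21804) - 11419)/(-2 + 22907) = (√42393 - 11419)/22905 = (-11419 + √42393)*(1/22905) = -11419/22905 + √42393/22905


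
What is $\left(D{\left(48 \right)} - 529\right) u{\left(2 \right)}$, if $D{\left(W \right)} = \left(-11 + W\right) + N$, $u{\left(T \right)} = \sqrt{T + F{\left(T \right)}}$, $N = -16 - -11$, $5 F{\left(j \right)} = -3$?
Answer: $- \frac{497 \sqrt{35}}{5} \approx -588.06$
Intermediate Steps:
$F{\left(j \right)} = - \frac{3}{5}$ ($F{\left(j \right)} = \frac{1}{5} \left(-3\right) = - \frac{3}{5}$)
$N = -5$ ($N = -16 + 11 = -5$)
$u{\left(T \right)} = \sqrt{- \frac{3}{5} + T}$ ($u{\left(T \right)} = \sqrt{T - \frac{3}{5}} = \sqrt{- \frac{3}{5} + T}$)
$D{\left(W \right)} = -16 + W$ ($D{\left(W \right)} = \left(-11 + W\right) - 5 = -16 + W$)
$\left(D{\left(48 \right)} - 529\right) u{\left(2 \right)} = \left(\left(-16 + 48\right) - 529\right) \frac{\sqrt{-15 + 25 \cdot 2}}{5} = \left(32 - 529\right) \frac{\sqrt{-15 + 50}}{5} = - 497 \frac{\sqrt{35}}{5} = - \frac{497 \sqrt{35}}{5}$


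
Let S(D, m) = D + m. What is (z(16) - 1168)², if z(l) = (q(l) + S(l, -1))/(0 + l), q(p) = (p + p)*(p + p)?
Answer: 311487201/256 ≈ 1.2167e+6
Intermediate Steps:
q(p) = 4*p² (q(p) = (2*p)*(2*p) = 4*p²)
z(l) = (-1 + l + 4*l²)/l (z(l) = (4*l² + (l - 1))/(0 + l) = (4*l² + (-1 + l))/l = (-1 + l + 4*l²)/l)
(z(16) - 1168)² = ((1 - 1/16 + 4*16) - 1168)² = ((1 - 1*1/16 + 64) - 1168)² = ((1 - 1/16 + 64) - 1168)² = (1039/16 - 1168)² = (-17649/16)² = 311487201/256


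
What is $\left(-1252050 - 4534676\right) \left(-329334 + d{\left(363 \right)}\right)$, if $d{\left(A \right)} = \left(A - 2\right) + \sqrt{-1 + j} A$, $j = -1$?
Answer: $1903676612398 - 2100581538 i \sqrt{2} \approx 1.9037 \cdot 10^{12} - 2.9707 \cdot 10^{9} i$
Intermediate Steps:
$d{\left(A \right)} = -2 + A + i A \sqrt{2}$ ($d{\left(A \right)} = \left(A - 2\right) + \sqrt{-1 - 1} A = \left(-2 + A\right) + \sqrt{-2} A = \left(-2 + A\right) + i \sqrt{2} A = \left(-2 + A\right) + i A \sqrt{2} = -2 + A + i A \sqrt{2}$)
$\left(-1252050 - 4534676\right) \left(-329334 + d{\left(363 \right)}\right) = \left(-1252050 - 4534676\right) \left(-329334 + \left(-2 + 363 + i 363 \sqrt{2}\right)\right) = - 5786726 \left(-329334 + \left(-2 + 363 + 363 i \sqrt{2}\right)\right) = - 5786726 \left(-329334 + \left(361 + 363 i \sqrt{2}\right)\right) = - 5786726 \left(-328973 + 363 i \sqrt{2}\right) = 1903676612398 - 2100581538 i \sqrt{2}$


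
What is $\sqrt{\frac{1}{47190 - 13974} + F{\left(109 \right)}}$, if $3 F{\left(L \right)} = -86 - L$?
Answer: $\frac{i \sqrt{1120541241}}{4152} \approx 8.0623 i$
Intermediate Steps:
$F{\left(L \right)} = - \frac{86}{3} - \frac{L}{3}$ ($F{\left(L \right)} = \frac{-86 - L}{3} = - \frac{86}{3} - \frac{L}{3}$)
$\sqrt{\frac{1}{47190 - 13974} + F{\left(109 \right)}} = \sqrt{\frac{1}{47190 - 13974} - 65} = \sqrt{\frac{1}{33216} - 65} = \sqrt{- \frac{2159039}{33216}} = \frac{i \sqrt{1120541241}}{4152}$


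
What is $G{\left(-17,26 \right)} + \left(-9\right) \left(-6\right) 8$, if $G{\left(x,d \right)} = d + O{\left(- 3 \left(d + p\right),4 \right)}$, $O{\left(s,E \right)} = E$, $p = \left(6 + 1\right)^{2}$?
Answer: $462$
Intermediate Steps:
$p = 49$ ($p = 7^{2} = 49$)
$G{\left(x,d \right)} = 4 + d$ ($G{\left(x,d \right)} = d + 4 = 4 + d$)
$G{\left(-17,26 \right)} + \left(-9\right) \left(-6\right) 8 = \left(4 + 26\right) + \left(-9\right) \left(-6\right) 8 = 30 + 54 \cdot 8 = 30 + 432 = 462$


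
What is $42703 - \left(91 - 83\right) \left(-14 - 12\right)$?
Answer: $42911$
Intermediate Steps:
$42703 - \left(91 - 83\right) \left(-14 - 12\right) = 42703 - 8 \left(-14 - 12\right) = 42703 - 8 \left(-26\right) = 42703 - -208 = 42703 + 208 = 42911$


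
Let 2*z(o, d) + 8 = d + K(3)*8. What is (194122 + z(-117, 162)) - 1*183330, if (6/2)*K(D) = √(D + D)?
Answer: 10869 + 4*√6/3 ≈ 10872.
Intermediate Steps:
K(D) = √2*√D/3 (K(D) = √(D + D)/3 = √(2*D)/3 = (√2*√D)/3 = √2*√D/3)
z(o, d) = -4 + d/2 + 4*√6/3 (z(o, d) = -4 + (d + (√2*√3/3)*8)/2 = -4 + (d + (√6/3)*8)/2 = -4 + (d + 8*√6/3)/2 = -4 + (d/2 + 4*√6/3) = -4 + d/2 + 4*√6/3)
(194122 + z(-117, 162)) - 1*183330 = (194122 + (-4 + (½)*162 + 4*√6/3)) - 1*183330 = (194122 + (-4 + 81 + 4*√6/3)) - 183330 = (194122 + (77 + 4*√6/3)) - 183330 = (194199 + 4*√6/3) - 183330 = 10869 + 4*√6/3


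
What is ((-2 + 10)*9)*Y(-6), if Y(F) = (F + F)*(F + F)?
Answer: 10368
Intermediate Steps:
Y(F) = 4*F**2 (Y(F) = (2*F)*(2*F) = 4*F**2)
((-2 + 10)*9)*Y(-6) = ((-2 + 10)*9)*(4*(-6)**2) = (8*9)*(4*36) = 72*144 = 10368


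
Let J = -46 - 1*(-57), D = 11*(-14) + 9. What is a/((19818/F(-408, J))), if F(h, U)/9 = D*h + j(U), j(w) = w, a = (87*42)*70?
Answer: 2522459730/367 ≈ 6.8732e+6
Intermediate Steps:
a = 255780 (a = 3654*70 = 255780)
D = -145 (D = -154 + 9 = -145)
J = 11 (J = -46 + 57 = 11)
F(h, U) = -1305*h + 9*U (F(h, U) = 9*(-145*h + U) = 9*(U - 145*h) = -1305*h + 9*U)
a/((19818/F(-408, J))) = 255780/((19818/(-1305*(-408) + 9*11))) = 255780/((19818/(532440 + 99))) = 255780/((19818/532539)) = 255780/((19818*(1/532539))) = 255780/(2202/59171) = 255780*(59171/2202) = 2522459730/367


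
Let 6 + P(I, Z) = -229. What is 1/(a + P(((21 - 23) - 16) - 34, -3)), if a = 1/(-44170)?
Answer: -44170/10379951 ≈ -0.0042553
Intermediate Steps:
P(I, Z) = -235 (P(I, Z) = -6 - 229 = -235)
a = -1/44170 ≈ -2.2640e-5
1/(a + P(((21 - 23) - 16) - 34, -3)) = 1/(-1/44170 - 235) = 1/(-10379951/44170) = -44170/10379951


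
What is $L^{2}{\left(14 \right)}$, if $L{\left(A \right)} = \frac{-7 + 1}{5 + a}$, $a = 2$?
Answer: $\frac{36}{49} \approx 0.73469$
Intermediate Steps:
$L{\left(A \right)} = - \frac{6}{7}$ ($L{\left(A \right)} = \frac{-7 + 1}{5 + 2} = - \frac{6}{7}$)
$L^{2}{\left(14 \right)} = \left(- \frac{6}{7}\right)^{2} = \frac{36}{49}$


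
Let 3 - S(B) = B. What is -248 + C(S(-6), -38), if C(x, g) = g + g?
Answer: -324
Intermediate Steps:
S(B) = 3 - B
C(x, g) = 2*g
-248 + C(S(-6), -38) = -248 + 2*(-38) = -248 - 76 = -324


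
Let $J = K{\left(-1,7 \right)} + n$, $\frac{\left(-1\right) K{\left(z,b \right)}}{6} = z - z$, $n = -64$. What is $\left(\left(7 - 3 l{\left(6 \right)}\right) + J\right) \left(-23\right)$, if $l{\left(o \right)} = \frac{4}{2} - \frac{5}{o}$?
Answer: $\frac{2783}{2} \approx 1391.5$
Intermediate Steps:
$l{\left(o \right)} = 2 - \frac{5}{o}$ ($l{\left(o \right)} = 4 \cdot \frac{1}{2} - \frac{5}{o} = 2 - \frac{5}{o}$)
$K{\left(z,b \right)} = 0$ ($K{\left(z,b \right)} = - 6 \left(z - z\right) = \left(-6\right) 0 = 0$)
$J = -64$ ($J = 0 - 64 = -64$)
$\left(\left(7 - 3 l{\left(6 \right)}\right) + J\right) \left(-23\right) = \left(\left(7 - 3 \left(2 - \frac{5}{6}\right)\right) - 64\right) \left(-23\right) = \left(\left(7 - \frac{7}{2}\right) - 64\right) \left(-23\right) = \left(\frac{7}{2} - 64\right) \left(-23\right) = \left(- \frac{121}{2}\right) \left(-23\right) = \frac{2783}{2}$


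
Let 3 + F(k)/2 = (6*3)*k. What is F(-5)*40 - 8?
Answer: -7448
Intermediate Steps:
F(k) = -6 + 36*k (F(k) = -6 + 2*((6*3)*k) = -6 + 2*(18*k) = -6 + 36*k)
F(-5)*40 - 8 = (-6 + 36*(-5))*40 - 8 = (-6 - 180)*40 - 8 = -186*40 - 8 = -7440 - 8 = -7448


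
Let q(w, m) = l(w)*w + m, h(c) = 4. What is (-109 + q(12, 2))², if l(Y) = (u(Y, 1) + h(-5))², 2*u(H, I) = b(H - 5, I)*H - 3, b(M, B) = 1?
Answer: 577600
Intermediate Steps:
u(H, I) = -3/2 + H/2 (u(H, I) = (1*H - 3)/2 = (H - 3)/2 = (-3 + H)/2 = -3/2 + H/2)
l(Y) = (5/2 + Y/2)² (l(Y) = ((-3/2 + Y/2) + 4)² = (5/2 + Y/2)²)
q(w, m) = m + w*(5 + w)²/4 (q(w, m) = ((5 + w)²/4)*w + m = w*(5 + w)²/4 + m = m + w*(5 + w)²/4)
(-109 + q(12, 2))² = (-109 + (2 + (¼)*12*(5 + 12)²))² = (-109 + (2 + (¼)*12*17²))² = (-109 + (2 + (¼)*12*289))² = (-109 + (2 + 867))² = (-109 + 869)² = 760² = 577600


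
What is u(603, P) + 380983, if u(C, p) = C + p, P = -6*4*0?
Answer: 381586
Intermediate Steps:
P = 0 (P = -24*0 = 0)
u(603, P) + 380983 = (603 + 0) + 380983 = 603 + 380983 = 381586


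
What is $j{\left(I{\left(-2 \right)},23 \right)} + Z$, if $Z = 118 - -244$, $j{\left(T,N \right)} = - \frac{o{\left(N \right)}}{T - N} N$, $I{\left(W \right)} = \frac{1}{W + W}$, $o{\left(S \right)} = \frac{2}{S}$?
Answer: $\frac{33674}{93} \approx 362.09$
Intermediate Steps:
$I{\left(W \right)} = \frac{1}{2 W}$
$j{\left(T,N \right)} = - \frac{2}{T - N}$ ($j{\left(T,N \right)} = - \frac{2 \frac{1}{N}}{T - N} N = - \frac{2}{N \left(T - N\right)} N = - \frac{2}{T - N}$)
$Z = 362$ ($Z = 118 + 244 = 362$)
$j{\left(I{\left(-2 \right)},23 \right)} + Z = \frac{2}{23 - \frac{1}{2 \left(-2\right)}} + 362 = \frac{2}{23 - \frac{1}{2} \left(- \frac{1}{2}\right)} + 362 = \frac{2}{23 - - \frac{1}{4}} + 362 = \frac{2}{23 + \frac{1}{4}} + 362 = \frac{2}{\frac{93}{4}} + 362 = 2 \cdot \frac{4}{93} + 362 = \frac{8}{93} + 362 = \frac{33674}{93}$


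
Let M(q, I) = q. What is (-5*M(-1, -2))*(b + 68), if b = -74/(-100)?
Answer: 3437/10 ≈ 343.70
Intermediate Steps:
b = 37/50 (b = -74*(-1/100) = 37/50 ≈ 0.74000)
(-5*M(-1, -2))*(b + 68) = (-5*(-1))*(37/50 + 68) = 5*(3437/50) = 3437/10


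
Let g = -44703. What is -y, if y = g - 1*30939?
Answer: 75642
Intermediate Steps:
y = -75642 (y = -44703 - 1*30939 = -44703 - 30939 = -75642)
-y = -1*(-75642) = 75642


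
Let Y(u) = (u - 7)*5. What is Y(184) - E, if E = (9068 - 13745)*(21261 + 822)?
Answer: 103283076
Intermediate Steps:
E = -103282191 (E = -4677*22083 = -103282191)
Y(u) = -35 + 5*u (Y(u) = (-7 + u)*5 = -35 + 5*u)
Y(184) - E = (-35 + 5*184) - 1*(-103282191) = (-35 + 920) + 103282191 = 885 + 103282191 = 103283076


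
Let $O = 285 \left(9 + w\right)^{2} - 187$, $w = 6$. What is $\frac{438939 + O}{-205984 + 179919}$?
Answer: $- \frac{502877}{26065} \approx -19.293$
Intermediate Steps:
$O = 63938$ ($O = 285 \left(9 + 6\right)^{2} - 187 = 285 \cdot 15^{2} - 187 = 285 \cdot 225 - 187 = 64125 - 187 = 63938$)
$\frac{438939 + O}{-205984 + 179919} = \frac{438939 + 63938}{-205984 + 179919} = \frac{502877}{-26065} = 502877 \left(- \frac{1}{26065}\right) = - \frac{502877}{26065}$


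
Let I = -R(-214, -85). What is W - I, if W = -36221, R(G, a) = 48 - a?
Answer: -36088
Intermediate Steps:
I = -133 (I = -(48 - 1*(-85)) = -(48 + 85) = -1*133 = -133)
W - I = -36221 - 1*(-133) = -36221 + 133 = -36088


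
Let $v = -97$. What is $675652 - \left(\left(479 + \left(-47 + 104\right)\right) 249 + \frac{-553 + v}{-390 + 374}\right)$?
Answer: $\frac{4337179}{8} \approx 5.4215 \cdot 10^{5}$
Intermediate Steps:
$675652 - \left(\left(479 + \left(-47 + 104\right)\right) 249 + \frac{-553 + v}{-390 + 374}\right) = 675652 - \left(\left(479 + \left(-47 + 104\right)\right) 249 + \frac{-553 - 97}{-390 + 374}\right) = 675652 - \left(\left(479 + 57\right) 249 - \frac{650}{-16}\right) = 675652 - \left(536 \cdot 249 - - \frac{325}{8}\right) = 675652 - \left(133464 + \frac{325}{8}\right) = 675652 - \frac{1068037}{8} = \frac{4337179}{8}$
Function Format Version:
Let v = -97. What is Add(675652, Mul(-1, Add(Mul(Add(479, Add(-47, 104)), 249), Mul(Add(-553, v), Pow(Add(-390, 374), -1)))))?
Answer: Rational(4337179, 8) ≈ 5.4215e+5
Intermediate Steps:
Add(675652, Mul(-1, Add(Mul(Add(479, Add(-47, 104)), 249), Mul(Add(-553, v), Pow(Add(-390, 374), -1))))) = Add(675652, Mul(-1, Add(Mul(Add(479, Add(-47, 104)), 249), Mul(Add(-553, -97), Pow(Add(-390, 374), -1))))) = Add(675652, Mul(-1, Add(Mul(Add(479, 57), 249), Mul(-650, Pow(-16, -1))))) = Add(675652, Mul(-1, Add(Mul(536, 249), Mul(-650, Rational(-1, 16))))) = Add(675652, Mul(-1, Add(133464, Rational(325, 8)))) = Add(675652, Mul(-1, Rational(1068037, 8))) = Add(675652, Rational(-1068037, 8)) = Rational(4337179, 8)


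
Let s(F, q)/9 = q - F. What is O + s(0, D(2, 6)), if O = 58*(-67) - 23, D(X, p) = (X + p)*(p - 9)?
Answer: -4125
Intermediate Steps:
D(X, p) = (-9 + p)*(X + p) (D(X, p) = (X + p)*(-9 + p) = (-9 + p)*(X + p))
s(F, q) = -9*F + 9*q (s(F, q) = 9*(q - F) = -9*F + 9*q)
O = -3909 (O = -3886 - 23 = -3909)
O + s(0, D(2, 6)) = -3909 + (-9*0 + 9*(6**2 - 9*2 - 9*6 + 2*6)) = -3909 + (0 + 9*(36 - 18 - 54 + 12)) = -3909 + (0 + 9*(-24)) = -3909 + (0 - 216) = -3909 - 216 = -4125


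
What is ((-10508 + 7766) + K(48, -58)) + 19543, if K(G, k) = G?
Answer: 16849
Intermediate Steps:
((-10508 + 7766) + K(48, -58)) + 19543 = ((-10508 + 7766) + 48) + 19543 = (-2742 + 48) + 19543 = -2694 + 19543 = 16849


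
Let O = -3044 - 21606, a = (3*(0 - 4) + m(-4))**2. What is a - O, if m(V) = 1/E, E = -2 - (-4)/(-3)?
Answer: 2480129/100 ≈ 24801.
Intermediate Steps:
E = -10/3 (E = -2 - (-4)*(-1)/3 = -2 - 1*4/3 = -2 - 4/3 = -10/3 ≈ -3.3333)
m(V) = -3/10 (m(V) = 1/(-10/3) = -3/10)
a = 15129/100 (a = (3*(0 - 4) - 3/10)**2 = (3*(-4) - 3/10)**2 = (-12 - 3/10)**2 = (-123/10)**2 = 15129/100 ≈ 151.29)
O = -24650
a - O = 15129/100 - 1*(-24650) = 15129/100 + 24650 = 2480129/100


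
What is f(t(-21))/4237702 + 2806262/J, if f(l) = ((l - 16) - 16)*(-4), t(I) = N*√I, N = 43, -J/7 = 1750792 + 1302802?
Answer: -424620216775/3235055350247 - 86*I*√21/2118851 ≈ -0.13126 - 0.000186*I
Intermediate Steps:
J = -21375158 (J = -7*(1750792 + 1302802) = -7*3053594 = -21375158)
t(I) = 43*√I
f(l) = 128 - 4*l (f(l) = ((-16 + l) - 16)*(-4) = (-32 + l)*(-4) = 128 - 4*l)
f(t(-21))/4237702 + 2806262/J = (128 - 172*√(-21))/4237702 + 2806262/(-21375158) = (128 - 172*I*√21)*(1/4237702) + 2806262*(-1/21375158) = (128 - 172*I*√21)*(1/4237702) - 1403131/10687579 = (64/2118851 - 86*I*√21/2118851) - 1403131/10687579 = -424620216775/3235055350247 - 86*I*√21/2118851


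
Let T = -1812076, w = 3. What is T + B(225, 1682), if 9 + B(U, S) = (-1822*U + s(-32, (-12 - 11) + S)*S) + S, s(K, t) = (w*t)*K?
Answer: -270102401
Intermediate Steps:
s(K, t) = 3*K*t (s(K, t) = (3*t)*K = 3*K*t)
B(U, S) = -9 + S - 1822*U + S*(2208 - 96*S) (B(U, S) = -9 + ((-1822*U + (3*(-32)*((-12 - 11) + S))*S) + S) = -9 + ((-1822*U + (3*(-32)*(-23 + S))*S) + S) = -9 + ((-1822*U + (2208 - 96*S)*S) + S) = -9 + ((-1822*U + S*(2208 - 96*S)) + S) = -9 + (S - 1822*U + S*(2208 - 96*S)) = -9 + S - 1822*U + S*(2208 - 96*S))
T + B(225, 1682) = -1812076 + (-9 + 1682 - 1822*225 + 96*1682*(23 - 1*1682)) = -1812076 + (-9 + 1682 - 409950 + 96*1682*(23 - 1682)) = -1812076 + (-9 + 1682 - 409950 + 96*1682*(-1659)) = -1812076 + (-9 + 1682 - 409950 - 267882048) = -1812076 - 268290325 = -270102401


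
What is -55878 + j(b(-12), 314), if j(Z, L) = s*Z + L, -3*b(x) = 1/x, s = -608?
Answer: -500228/9 ≈ -55581.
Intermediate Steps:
b(x) = -1/(3*x)
j(Z, L) = L - 608*Z (j(Z, L) = -608*Z + L = L - 608*Z)
-55878 + j(b(-12), 314) = -55878 + (314 - (-608)/(3*(-12))) = -55878 + (314 - (-608)*(-1)/(3*12)) = -55878 + (314 - 608*1/36) = -55878 + (314 - 152/9) = -55878 + 2674/9 = -500228/9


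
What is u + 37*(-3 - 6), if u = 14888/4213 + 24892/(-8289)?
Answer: -11610341845/34921557 ≈ -332.47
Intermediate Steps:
u = 18536636/34921557 (u = 14888*(1/4213) + 24892*(-1/8289) = 14888/4213 - 24892/8289 = 18536636/34921557 ≈ 0.53081)
u + 37*(-3 - 6) = 18536636/34921557 + 37*(-3 - 6) = 18536636/34921557 + 37*(-9) = 18536636/34921557 - 333 = -11610341845/34921557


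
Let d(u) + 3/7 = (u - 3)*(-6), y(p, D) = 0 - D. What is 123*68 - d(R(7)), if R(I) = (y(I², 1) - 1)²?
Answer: 58593/7 ≈ 8370.4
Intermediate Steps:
y(p, D) = -D
R(I) = 4 (R(I) = (-1*1 - 1)² = (-1 - 1)² = (-2)² = 4)
d(u) = 123/7 - 6*u (d(u) = -3/7 + (u - 3)*(-6) = -3/7 + (-3 + u)*(-6) = -3/7 + (18 - 6*u) = 123/7 - 6*u)
123*68 - d(R(7)) = 123*68 - (123/7 - 6*4) = 8364 - (123/7 - 24) = 8364 - 1*(-45/7) = 8364 + 45/7 = 58593/7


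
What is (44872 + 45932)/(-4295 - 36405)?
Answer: -22701/10175 ≈ -2.2311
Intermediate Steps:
(44872 + 45932)/(-4295 - 36405) = 90804/(-40700) = 90804*(-1/40700) = -22701/10175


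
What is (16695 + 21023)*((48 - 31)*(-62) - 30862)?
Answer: -1203807688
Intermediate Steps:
(16695 + 21023)*((48 - 31)*(-62) - 30862) = 37718*(17*(-62) - 30862) = 37718*(-1054 - 30862) = 37718*(-31916) = -1203807688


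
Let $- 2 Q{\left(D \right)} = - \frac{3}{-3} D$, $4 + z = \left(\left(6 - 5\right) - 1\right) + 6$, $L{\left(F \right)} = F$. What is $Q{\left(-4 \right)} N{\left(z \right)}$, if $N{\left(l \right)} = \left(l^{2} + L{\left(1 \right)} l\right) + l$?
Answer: $16$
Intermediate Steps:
$z = 2$ ($z = -4 + \left(\left(\left(6 - 5\right) - 1\right) + 6\right) = -4 + \left(\left(1 - 1\right) + 6\right) = -4 + \left(0 + 6\right) = -4 + 6 = 2$)
$Q{\left(D \right)} = - \frac{D}{2}$ ($Q{\left(D \right)} = - \frac{- \frac{3}{-3} D}{2} = - \frac{\left(-3\right) \left(- \frac{1}{3}\right) D}{2} = - \frac{1 D}{2} = - \frac{D}{2}$)
$N{\left(l \right)} = l^{2} + 2 l$ ($N{\left(l \right)} = \left(l^{2} + 1 l\right) + l = \left(l^{2} + l\right) + l = \left(l + l^{2}\right) + l = l^{2} + 2 l$)
$Q{\left(-4 \right)} N{\left(z \right)} = \left(- \frac{1}{2}\right) \left(-4\right) 2 \left(2 + 2\right) = 2 \cdot 2 \cdot 4 = 2 \cdot 8 = 16$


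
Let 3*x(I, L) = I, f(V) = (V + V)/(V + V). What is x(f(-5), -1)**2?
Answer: 1/9 ≈ 0.11111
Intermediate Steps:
f(V) = 1 (f(V) = (2*V)/((2*V)) = (2*V)*(1/(2*V)) = 1)
x(I, L) = I/3
x(f(-5), -1)**2 = ((1/3)*1)**2 = (1/3)**2 = 1/9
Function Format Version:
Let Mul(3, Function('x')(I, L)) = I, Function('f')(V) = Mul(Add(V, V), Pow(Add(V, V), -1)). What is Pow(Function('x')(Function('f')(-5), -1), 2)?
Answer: Rational(1, 9) ≈ 0.11111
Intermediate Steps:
Function('f')(V) = 1 (Function('f')(V) = Mul(Mul(2, V), Pow(Mul(2, V), -1)) = Mul(Mul(2, V), Mul(Rational(1, 2), Pow(V, -1))) = 1)
Function('x')(I, L) = Mul(Rational(1, 3), I)
Pow(Function('x')(Function('f')(-5), -1), 2) = Pow(Mul(Rational(1, 3), 1), 2) = Pow(Rational(1, 3), 2) = Rational(1, 9)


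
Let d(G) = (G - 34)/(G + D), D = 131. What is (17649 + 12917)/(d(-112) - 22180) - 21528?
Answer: -266942753/12399 ≈ -21529.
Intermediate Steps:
d(G) = (-34 + G)/(131 + G) (d(G) = (G - 34)/(G + 131) = (-34 + G)/(131 + G))
(17649 + 12917)/(d(-112) - 22180) - 21528 = (17649 + 12917)/((-34 - 112)/(131 - 112) - 22180) - 21528 = 30566/(-146/19 - 22180) - 21528 = 30566/(-421566/19) - 21528 = 30566*(-19/421566) - 21528 = -17081/12399 - 21528 = -266942753/12399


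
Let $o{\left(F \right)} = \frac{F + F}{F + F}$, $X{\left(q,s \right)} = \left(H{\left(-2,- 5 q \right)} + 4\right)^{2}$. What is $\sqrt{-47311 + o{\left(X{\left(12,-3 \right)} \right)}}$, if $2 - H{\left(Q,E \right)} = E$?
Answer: $i \sqrt{47310} \approx 217.51 i$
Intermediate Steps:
$H{\left(Q,E \right)} = 2 - E$
$X{\left(q,s \right)} = \left(6 + 5 q\right)^{2}$ ($X{\left(q,s \right)} = \left(\left(2 - - 5 q\right) + 4\right)^{2} = \left(\left(2 + 5 q\right) + 4\right)^{2} = \left(6 + 5 q\right)^{2}$)
$o{\left(F \right)} = 1$ ($o{\left(F \right)} = \frac{2 F}{2 F} = 2 F \frac{1}{2 F} = 1$)
$\sqrt{-47311 + o{\left(X{\left(12,-3 \right)} \right)}} = \sqrt{-47311 + 1} = \sqrt{-47310} = i \sqrt{47310}$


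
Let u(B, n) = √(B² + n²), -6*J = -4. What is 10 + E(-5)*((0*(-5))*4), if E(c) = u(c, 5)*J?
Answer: 10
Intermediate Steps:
J = ⅔ (J = -⅙*(-4) = ⅔ ≈ 0.66667)
E(c) = 2*√(25 + c²)/3 (E(c) = √(c² + 5²)*(⅔) = √(c² + 25)*(⅔) = √(25 + c²)*(⅔) = 2*√(25 + c²)/3)
10 + E(-5)*((0*(-5))*4) = 10 + (2*√(25 + (-5)²)/3)*((0*(-5))*4) = 10 + (2*√(25 + 25)/3)*(0*4) = 10 + (2*√50/3)*0 = 10 + (2*(5*√2)/3)*0 = 10 + (10*√2/3)*0 = 10 + 0 = 10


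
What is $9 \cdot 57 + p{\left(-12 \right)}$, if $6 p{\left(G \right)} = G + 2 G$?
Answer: $507$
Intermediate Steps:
$p{\left(G \right)} = \frac{G}{2}$ ($p{\left(G \right)} = \frac{G + 2 G}{6} = \frac{3 G}{6} = \frac{G}{2}$)
$9 \cdot 57 + p{\left(-12 \right)} = 9 \cdot 57 + \frac{1}{2} \left(-12\right) = 513 - 6 = 507$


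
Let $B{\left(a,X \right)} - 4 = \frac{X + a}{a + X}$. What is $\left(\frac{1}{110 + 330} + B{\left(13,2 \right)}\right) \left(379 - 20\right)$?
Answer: $\frac{790159}{440} \approx 1795.8$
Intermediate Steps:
$B{\left(a,X \right)} = 5$ ($B{\left(a,X \right)} = 4 + \frac{X + a}{a + X} = 4 + \frac{X + a}{X + a} = 4 + 1 = 5$)
$\left(\frac{1}{110 + 330} + B{\left(13,2 \right)}\right) \left(379 - 20\right) = \left(\frac{1}{110 + 330} + 5\right) \left(379 - 20\right) = \left(\frac{1}{440} + 5\right) 359 = \frac{2201}{440} \cdot 359 = \frac{790159}{440}$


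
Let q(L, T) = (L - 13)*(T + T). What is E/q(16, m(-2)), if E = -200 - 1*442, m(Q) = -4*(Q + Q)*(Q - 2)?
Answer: 107/64 ≈ 1.6719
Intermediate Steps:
m(Q) = -8*Q*(-2 + Q) (m(Q) = -4*2*Q*(-2 + Q) = -8*Q*(-2 + Q))
q(L, T) = 2*T*(-13 + L) (q(L, T) = (-13 + L)*(2*T) = 2*T*(-13 + L))
E = -642 (E = -200 - 442 = -642)
E/q(16, m(-2)) = -642*(-1/(32*(-13 + 16)*(2 - 1*(-2)))) = -642*(-1/(96*(2 + 2))) = -642/(2*(8*(-2)*4)*3) = -642/(2*(-64)*3) = -642/(-384) = -642*(-1/384) = 107/64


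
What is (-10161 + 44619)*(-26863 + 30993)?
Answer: 142311540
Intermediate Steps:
(-10161 + 44619)*(-26863 + 30993) = 34458*4130 = 142311540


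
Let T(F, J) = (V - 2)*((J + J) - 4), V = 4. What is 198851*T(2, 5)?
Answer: 2386212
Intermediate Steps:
T(F, J) = -8 + 4*J (T(F, J) = (4 - 2)*((J + J) - 4) = 2*(2*J - 4) = 2*(-4 + 2*J) = -8 + 4*J)
198851*T(2, 5) = 198851*(-8 + 4*5) = 198851*(-8 + 20) = 198851*12 = 2386212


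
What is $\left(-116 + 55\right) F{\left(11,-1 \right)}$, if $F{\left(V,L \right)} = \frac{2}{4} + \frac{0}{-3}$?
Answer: $- \frac{61}{2} \approx -30.5$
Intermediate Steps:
$F{\left(V,L \right)} = \frac{1}{2}$ ($F{\left(V,L \right)} = 2 \cdot \frac{1}{4} + 0 \left(- \frac{1}{3}\right) = \frac{1}{2} + 0 = \frac{1}{2}$)
$\left(-116 + 55\right) F{\left(11,-1 \right)} = \left(-116 + 55\right) \frac{1}{2} = \left(-61\right) \frac{1}{2} = - \frac{61}{2}$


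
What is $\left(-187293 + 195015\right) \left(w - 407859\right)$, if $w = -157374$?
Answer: $-4364729226$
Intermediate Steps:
$\left(-187293 + 195015\right) \left(w - 407859\right) = \left(-187293 + 195015\right) \left(-157374 - 407859\right) = 7722 \left(-157374 - 407859\right) = 7722 \left(-565233\right) = -4364729226$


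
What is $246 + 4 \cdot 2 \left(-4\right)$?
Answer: $214$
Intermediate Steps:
$246 + 4 \cdot 2 \left(-4\right) = 246 + 8 \left(-4\right) = 246 - 32 = 214$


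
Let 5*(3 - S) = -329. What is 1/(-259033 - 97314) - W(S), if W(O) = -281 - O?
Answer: 623250898/1781735 ≈ 349.80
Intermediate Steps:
S = 344/5 (S = 3 - 1/5*(-329) = 3 + 329/5 = 344/5 ≈ 68.800)
1/(-259033 - 97314) - W(S) = 1/(-259033 - 97314) - (-281 - 1*344/5) = 1/(-356347) - (-281 - 344/5) = -1/356347 - 1*(-1749/5) = -1/356347 + 1749/5 = 623250898/1781735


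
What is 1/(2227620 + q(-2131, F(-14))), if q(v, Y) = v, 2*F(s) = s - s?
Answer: 1/2225489 ≈ 4.4934e-7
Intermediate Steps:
F(s) = 0 (F(s) = (s - s)/2 = (½)*0 = 0)
1/(2227620 + q(-2131, F(-14))) = 1/(2227620 - 2131) = 1/2225489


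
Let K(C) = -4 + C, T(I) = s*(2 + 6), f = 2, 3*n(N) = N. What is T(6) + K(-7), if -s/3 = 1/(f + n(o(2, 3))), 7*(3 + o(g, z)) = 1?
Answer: -373/11 ≈ -33.909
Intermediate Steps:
o(g, z) = -20/7 (o(g, z) = -3 + (⅐)*1 = -3 + ⅐ = -20/7)
n(N) = N/3
s = -63/22 (s = -3/(2 + (⅓)*(-20/7)) = -3/(2 - 20/21) = -3/22/21 = -3*21/22 = -63/22 ≈ -2.8636)
T(I) = -252/11 (T(I) = -63*(2 + 6)/22 = -63/22*8 = -252/11)
T(6) + K(-7) = -252/11 + (-4 - 7) = -252/11 - 11 = -373/11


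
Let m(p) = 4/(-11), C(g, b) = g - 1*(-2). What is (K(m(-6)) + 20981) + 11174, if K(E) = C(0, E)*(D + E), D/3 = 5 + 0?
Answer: 354027/11 ≈ 32184.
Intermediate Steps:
C(g, b) = 2 + g (C(g, b) = g + 2 = 2 + g)
D = 15 (D = 3*(5 + 0) = 3*5 = 15)
m(p) = -4/11 (m(p) = 4*(-1/11) = -4/11)
K(E) = 30 + 2*E (K(E) = (2 + 0)*(15 + E) = 2*(15 + E) = 30 + 2*E)
(K(m(-6)) + 20981) + 11174 = ((30 + 2*(-4/11)) + 20981) + 11174 = ((30 - 8/11) + 20981) + 11174 = (322/11 + 20981) + 11174 = 231113/11 + 11174 = 354027/11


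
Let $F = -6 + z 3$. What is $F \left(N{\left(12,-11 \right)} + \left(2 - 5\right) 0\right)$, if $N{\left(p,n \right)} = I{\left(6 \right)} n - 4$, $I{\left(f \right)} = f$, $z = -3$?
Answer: $1050$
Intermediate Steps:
$N{\left(p,n \right)} = -4 + 6 n$ ($N{\left(p,n \right)} = 6 n - 4 = -4 + 6 n$)
$F = -15$ ($F = -6 - 9 = -15$)
$F \left(N{\left(12,-11 \right)} + \left(2 - 5\right) 0\right) = - 15 \left(\left(-4 + 6 \left(-11\right)\right) + \left(2 - 5\right) 0\right) = - 15 \left(\left(-4 - 66\right) - 0\right) = - 15 \left(-70 + 0\right) = \left(-15\right) \left(-70\right) = 1050$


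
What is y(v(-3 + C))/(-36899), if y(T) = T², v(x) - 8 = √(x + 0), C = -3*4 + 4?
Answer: -(8 + I*√11)²/36899 ≈ -0.0014364 - 0.0014381*I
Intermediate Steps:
C = -8 (C = -12 + 4 = -8)
v(x) = 8 + √x (v(x) = 8 + √(x + 0) = 8 + √x)
y(v(-3 + C))/(-36899) = (8 + √(-3 - 8))²/(-36899) = (8 + √(-11))²*(-1/36899) = (8 + I*√11)²*(-1/36899) = -(8 + I*√11)²/36899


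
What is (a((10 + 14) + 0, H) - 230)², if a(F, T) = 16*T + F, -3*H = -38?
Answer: 100/9 ≈ 11.111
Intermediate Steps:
H = 38/3 (H = -⅓*(-38) = 38/3 ≈ 12.667)
a(F, T) = F + 16*T
(a((10 + 14) + 0, H) - 230)² = ((((10 + 14) + 0) + 16*(38/3)) - 230)² = (((24 + 0) + 608/3) - 230)² = ((24 + 608/3) - 230)² = (680/3 - 230)² = (-10/3)² = 100/9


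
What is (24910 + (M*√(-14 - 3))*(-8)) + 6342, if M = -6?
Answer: 31252 + 48*I*√17 ≈ 31252.0 + 197.91*I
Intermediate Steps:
(24910 + (M*√(-14 - 3))*(-8)) + 6342 = (24910 - 6*√(-14 - 3)*(-8)) + 6342 = (24910 - 6*I*√17*(-8)) + 6342 = (24910 + 48*I*√17) + 6342 = 31252 + 48*I*√17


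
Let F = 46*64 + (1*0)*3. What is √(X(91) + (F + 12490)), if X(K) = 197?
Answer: 7*√319 ≈ 125.02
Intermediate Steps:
F = 2944 (F = 2944 + 0*3 = 2944 + 0 = 2944)
√(X(91) + (F + 12490)) = √(197 + (2944 + 12490)) = √(197 + 15434) = √15631 = 7*√319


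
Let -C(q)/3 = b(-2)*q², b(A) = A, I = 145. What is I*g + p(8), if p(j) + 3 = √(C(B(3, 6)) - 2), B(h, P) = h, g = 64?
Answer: 9277 + 2*√13 ≈ 9284.2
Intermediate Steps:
C(q) = 6*q² (C(q) = -(-6)*q² = 6*q²)
p(j) = -3 + 2*√13 (p(j) = -3 + √(6*3² - 2) = -3 + √(6*9 - 2) = -3 + √(54 - 2) = -3 + √52 = -3 + 2*√13)
I*g + p(8) = 145*64 + (-3 + 2*√13) = 9280 + (-3 + 2*√13) = 9277 + 2*√13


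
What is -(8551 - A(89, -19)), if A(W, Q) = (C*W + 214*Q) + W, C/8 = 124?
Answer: 75760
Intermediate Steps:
C = 992 (C = 8*124 = 992)
A(W, Q) = 214*Q + 993*W (A(W, Q) = (992*W + 214*Q) + W = (214*Q + 992*W) + W = 214*Q + 993*W)
-(8551 - A(89, -19)) = -(8551 - (214*(-19) + 993*89)) = -(8551 - (-4066 + 88377)) = -(8551 - 1*84311) = -(8551 - 84311) = -1*(-75760) = 75760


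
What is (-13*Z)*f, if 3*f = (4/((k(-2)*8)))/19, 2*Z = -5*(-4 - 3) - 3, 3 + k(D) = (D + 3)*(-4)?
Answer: 104/399 ≈ 0.26065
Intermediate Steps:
k(D) = -15 - 4*D (k(D) = -3 + (D + 3)*(-4) = -3 + (3 + D)*(-4) = -3 + (-12 - 4*D) = -15 - 4*D)
Z = 16 (Z = (-5*(-4 - 3) - 3)/2 = (-5*(-7) - 3)/2 = (35 - 3)/2 = (½)*32 = 16)
f = -1/798 (f = ((4/(((-15 - 4*(-2))*8)))/19)/3 = ((4/(((-15 + 8)*8)))*(1/19))/3 = ((4/((-7*8)))*(1/19))/3 = ((4/(-56))*(1/19))/3 = ((4*(-1/56))*(1/19))/3 = (-1/14*1/19)/3 = (⅓)*(-1/266) = -1/798 ≈ -0.0012531)
(-13*Z)*f = -13*16*(-1/798) = -208*(-1/798) = 104/399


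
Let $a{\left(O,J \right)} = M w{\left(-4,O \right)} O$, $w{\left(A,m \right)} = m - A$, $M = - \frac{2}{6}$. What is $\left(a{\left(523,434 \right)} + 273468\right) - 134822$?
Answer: $\frac{140317}{3} \approx 46772.0$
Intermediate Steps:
$M = - \frac{1}{3}$ ($M = \left(-2\right) \frac{1}{6} = - \frac{1}{3} \approx -0.33333$)
$a{\left(O,J \right)} = O \left(- \frac{4}{3} - \frac{O}{3}\right)$ ($a{\left(O,J \right)} = - \frac{O - -4}{3} O = - \frac{O + 4}{3} O = - \frac{4 + O}{3} O = \left(- \frac{4}{3} - \frac{O}{3}\right) O = O \left(- \frac{4}{3} - \frac{O}{3}\right)$)
$\left(a{\left(523,434 \right)} + 273468\right) - 134822 = \left(\left(- \frac{1}{3}\right) 523 \left(4 + 523\right) + 273468\right) - 134822 = \left(\left(- \frac{1}{3}\right) 523 \cdot 527 + 273468\right) - 134822 = \left(- \frac{275621}{3} + 273468\right) - 134822 = \frac{544783}{3} - 134822 = \frac{140317}{3}$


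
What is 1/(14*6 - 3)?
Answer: 1/81 ≈ 0.012346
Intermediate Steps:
1/(14*6 - 3) = 1/(84 - 3) = 1/81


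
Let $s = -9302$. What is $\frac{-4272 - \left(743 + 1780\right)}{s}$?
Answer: $\frac{6795}{9302} \approx 0.73049$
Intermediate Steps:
$\frac{-4272 - \left(743 + 1780\right)}{s} = \frac{-4272 - \left(743 + 1780\right)}{-9302} = \left(-4272 - 2523\right) \left(- \frac{1}{9302}\right) = \left(-6795\right) \left(- \frac{1}{9302}\right) = \frac{6795}{9302}$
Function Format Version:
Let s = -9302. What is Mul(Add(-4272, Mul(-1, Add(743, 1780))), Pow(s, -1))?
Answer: Rational(6795, 9302) ≈ 0.73049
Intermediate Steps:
Mul(Add(-4272, Mul(-1, Add(743, 1780))), Pow(s, -1)) = Mul(Add(-4272, Mul(-1, Add(743, 1780))), Pow(-9302, -1)) = Mul(Add(-4272, Mul(-1, 2523)), Rational(-1, 9302)) = Mul(Add(-4272, -2523), Rational(-1, 9302)) = Mul(-6795, Rational(-1, 9302)) = Rational(6795, 9302)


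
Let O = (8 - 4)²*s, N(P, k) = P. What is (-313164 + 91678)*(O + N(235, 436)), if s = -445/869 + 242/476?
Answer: -5381112448542/103411 ≈ -5.2036e+7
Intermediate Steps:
s = -761/206822 (s = -445*1/869 + 242*(1/476) = -445/869 + 121/238 = -761/206822 ≈ -0.0036795)
O = -6088/103411 (O = (8 - 4)²*(-761/206822) = 4²*(-761/206822) = 16*(-761/206822) = -6088/103411 ≈ -0.058872)
(-313164 + 91678)*(O + N(235, 436)) = (-313164 + 91678)*(-6088/103411 + 235) = -221486*24295497/103411 = -5381112448542/103411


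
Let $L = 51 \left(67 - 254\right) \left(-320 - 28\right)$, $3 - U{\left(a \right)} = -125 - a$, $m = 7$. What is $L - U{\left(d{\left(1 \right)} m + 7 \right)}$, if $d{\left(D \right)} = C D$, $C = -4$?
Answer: $3318769$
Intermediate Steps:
$d{\left(D \right)} = - 4 D$
$U{\left(a \right)} = 128 + a$ ($U{\left(a \right)} = 3 - \left(-125 - a\right) = 3 + \left(125 + a\right) = 128 + a$)
$L = 3318876$ ($L = 51 \left(\left(-187\right) \left(-348\right)\right) = 51 \cdot 65076 = 3318876$)
$L - U{\left(d{\left(1 \right)} m + 7 \right)} = 3318876 - \left(128 + \left(\left(-4\right) 1 \cdot 7 + 7\right)\right) = 3318876 - \left(128 + \left(\left(-4\right) 7 + 7\right)\right) = 3318876 - \left(128 + \left(-28 + 7\right)\right) = 3318876 - \left(128 - 21\right) = 3318876 - 107 = 3318769$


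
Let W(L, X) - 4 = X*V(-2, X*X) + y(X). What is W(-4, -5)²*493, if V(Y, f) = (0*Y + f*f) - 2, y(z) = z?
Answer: 4786761808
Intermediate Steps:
V(Y, f) = -2 + f² (V(Y, f) = (0 + f²) - 2 = f² - 2 = -2 + f²)
W(L, X) = 4 + X + X*(-2 + X⁴) (W(L, X) = 4 + (X*(-2 + (X*X)²) + X) = 4 + (X*(-2 + (X²)²) + X) = 4 + (X*(-2 + X⁴) + X) = 4 + (X + X*(-2 + X⁴)) = 4 + X + X*(-2 + X⁴))
W(-4, -5)²*493 = (4 + (-5)⁵ - 1*(-5))²*493 = (4 - 3125 + 5)²*493 = (-3116)²*493 = 9709456*493 = 4786761808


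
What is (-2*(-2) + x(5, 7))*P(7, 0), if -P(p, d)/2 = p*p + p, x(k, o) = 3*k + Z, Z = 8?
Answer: -3024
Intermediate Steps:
x(k, o) = 8 + 3*k (x(k, o) = 3*k + 8 = 8 + 3*k)
P(p, d) = -2*p - 2*p**2 (P(p, d) = -2*(p*p + p) = -2*(p**2 + p) = -2*(p + p**2) = -2*p - 2*p**2)
(-2*(-2) + x(5, 7))*P(7, 0) = (-2*(-2) + (8 + 3*5))*(-2*7*(1 + 7)) = (4 + (8 + 15))*(-2*7*8) = (4 + 23)*(-112) = 27*(-112) = -3024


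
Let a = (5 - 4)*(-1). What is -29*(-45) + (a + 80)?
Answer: 1384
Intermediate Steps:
a = -1 (a = 1*(-1) = -1)
-29*(-45) + (a + 80) = -29*(-45) + (-1 + 80) = 1305 + 79 = 1384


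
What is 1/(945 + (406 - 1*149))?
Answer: 1/1202 ≈ 0.00083195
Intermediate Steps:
1/(945 + (406 - 1*149)) = 1/(945 + (406 - 149)) = 1/(945 + 257) = 1/1202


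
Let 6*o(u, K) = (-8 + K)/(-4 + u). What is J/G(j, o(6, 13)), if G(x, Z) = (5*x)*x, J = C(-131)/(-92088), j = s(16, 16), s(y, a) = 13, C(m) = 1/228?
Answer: -1/17741674080 ≈ -5.6364e-11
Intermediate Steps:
C(m) = 1/228
o(u, K) = (-8 + K)/(6*(-4 + u)) (o(u, K) = ((-8 + K)/(-4 + u))/6 = (-8 + K)/(6*(-4 + u)))
j = 13
J = -1/20996064 (J = (1/228)/(-92088) = (1/228)*(-1/92088) = -1/20996064 ≈ -4.7628e-8)
G(x, Z) = 5*x²
J/G(j, o(6, 13)) = -1/(20996064*(5*13²)) = -1/(20996064*(5*169)) = -1/20996064/845 = -1/20996064*1/845 = -1/17741674080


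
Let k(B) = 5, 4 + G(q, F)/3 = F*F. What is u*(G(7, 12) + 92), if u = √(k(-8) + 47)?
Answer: 1024*√13 ≈ 3692.1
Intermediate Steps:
G(q, F) = -12 + 3*F² (G(q, F) = -12 + 3*(F*F) = -12 + 3*F²)
u = 2*√13 (u = √(5 + 47) = √52 = 2*√13 ≈ 7.2111)
u*(G(7, 12) + 92) = (2*√13)*((-12 + 3*12²) + 92) = (2*√13)*((-12 + 3*144) + 92) = (2*√13)*((-12 + 432) + 92) = (2*√13)*(420 + 92) = (2*√13)*512 = 1024*√13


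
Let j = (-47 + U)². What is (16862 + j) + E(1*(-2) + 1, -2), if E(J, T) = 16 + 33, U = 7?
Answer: 18511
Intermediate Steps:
E(J, T) = 49
j = 1600 (j = (-47 + 7)² = (-40)² = 1600)
(16862 + j) + E(1*(-2) + 1, -2) = (16862 + 1600) + 49 = 18462 + 49 = 18511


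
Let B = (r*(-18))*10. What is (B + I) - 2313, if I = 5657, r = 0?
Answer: 3344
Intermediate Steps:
B = 0 (B = (0*(-18))*10 = 0*10 = 0)
(B + I) - 2313 = (0 + 5657) - 2313 = 5657 - 2313 = 3344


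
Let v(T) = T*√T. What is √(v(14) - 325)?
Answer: √(-325 + 14*√14) ≈ 16.511*I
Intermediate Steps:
v(T) = T^(3/2)
√(v(14) - 325) = √(14^(3/2) - 325) = √(14*√14 - 325) = √(-325 + 14*√14)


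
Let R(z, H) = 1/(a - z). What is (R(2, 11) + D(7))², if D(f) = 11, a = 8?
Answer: 4489/36 ≈ 124.69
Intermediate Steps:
R(z, H) = 1/(8 - z)
(R(2, 11) + D(7))² = (-1/(-8 + 2) + 11)² = (-1/(-6) + 11)² = (-1*(-⅙) + 11)² = (⅙ + 11)² = (67/6)² = 4489/36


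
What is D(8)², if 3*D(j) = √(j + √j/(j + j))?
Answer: 8/9 + √2/72 ≈ 0.90853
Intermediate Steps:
D(j) = √(j + 1/(2*√j))/3 (D(j) = √(j + √j/(j + j))/3 = √(j + √j/((2*j)))/3 = √(j + (1/(2*j))*√j)/3 = √(j + 1/(2*√j))/3)
D(8)² = (√(2/√8 + 4*8)/6)² = (√(2*(√2/4) + 32)/6)² = (√(√2/2 + 32)/6)² = (√(32 + √2/2)/6)² = 8/9 + √2/72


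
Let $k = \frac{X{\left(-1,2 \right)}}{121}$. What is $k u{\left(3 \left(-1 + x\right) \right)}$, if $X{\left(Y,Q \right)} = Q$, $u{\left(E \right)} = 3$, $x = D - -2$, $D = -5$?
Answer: $\frac{6}{121} \approx 0.049587$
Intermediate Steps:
$x = -3$ ($x = -5 - -2 = -5 + 2 = -3$)
$k = \frac{2}{121} \approx 0.016529$
$k u{\left(3 \left(-1 + x\right) \right)} = \frac{2}{121} \cdot 3 = \frac{6}{121}$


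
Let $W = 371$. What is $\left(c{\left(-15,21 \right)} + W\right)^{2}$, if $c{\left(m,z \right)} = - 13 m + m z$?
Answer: $63001$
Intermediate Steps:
$\left(c{\left(-15,21 \right)} + W\right)^{2} = \left(- 15 \left(-13 + 21\right) + 371\right)^{2} = \left(\left(-15\right) 8 + 371\right)^{2} = \left(-120 + 371\right)^{2} = 251^{2} = 63001$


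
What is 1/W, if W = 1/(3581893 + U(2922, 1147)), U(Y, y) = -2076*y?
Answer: 1200721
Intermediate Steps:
W = 1/1200721 (W = 1/(3581893 - 2076*1147) = 1/(3581893 - 2381172) = 1/1200721 ≈ 8.3283e-7)
1/W = 1/(1/1200721) = 1200721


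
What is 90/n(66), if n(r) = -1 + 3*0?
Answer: -90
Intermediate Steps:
n(r) = -1 (n(r) = -1 + 0 = -1)
90/n(66) = 90/(-1) = -1*90 = -90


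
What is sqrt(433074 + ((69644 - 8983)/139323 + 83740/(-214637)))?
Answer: sqrt(387272777726944562993583861)/29903870751 ≈ 658.08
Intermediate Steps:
sqrt(433074 + ((69644 - 8983)/139323 + 83740/(-214637))) = sqrt(433074 + (60661*(1/139323) + 83740*(-1/214637))) = sqrt(433074 + (60661/139323 - 83740/214637)) = sqrt(433074 + 1353187037/29903870751) = sqrt(12950590274805611/29903870751) = sqrt(387272777726944562993583861)/29903870751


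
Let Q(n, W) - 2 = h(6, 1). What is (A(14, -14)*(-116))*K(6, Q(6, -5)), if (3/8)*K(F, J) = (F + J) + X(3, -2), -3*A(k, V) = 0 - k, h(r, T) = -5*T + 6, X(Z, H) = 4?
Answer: -168896/9 ≈ -18766.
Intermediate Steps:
h(r, T) = 6 - 5*T
Q(n, W) = 3 (Q(n, W) = 2 + (6 - 5*1) = 2 + (6 - 5) = 2 + 1 = 3)
A(k, V) = k/3 (A(k, V) = -(0 - k)/3 = -(-1)*k/3 = k/3)
K(F, J) = 32/3 + 8*F/3 + 8*J/3 (K(F, J) = 8*((F + J) + 4)/3 = 8*(4 + F + J)/3 = 32/3 + 8*F/3 + 8*J/3)
(A(14, -14)*(-116))*K(6, Q(6, -5)) = (((⅓)*14)*(-116))*(32/3 + (8/3)*6 + (8/3)*3) = ((14/3)*(-116))*(32/3 + 16 + 8) = -1624/3*104/3 = -168896/9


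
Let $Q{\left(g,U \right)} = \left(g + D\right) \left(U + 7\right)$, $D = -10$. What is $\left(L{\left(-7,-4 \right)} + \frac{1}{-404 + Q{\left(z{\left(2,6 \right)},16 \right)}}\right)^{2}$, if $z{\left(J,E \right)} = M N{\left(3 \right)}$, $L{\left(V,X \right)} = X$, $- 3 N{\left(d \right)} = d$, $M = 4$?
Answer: $\frac{8439025}{527076} \approx 16.011$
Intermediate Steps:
$N{\left(d \right)} = - \frac{d}{3}$
$z{\left(J,E \right)} = -4$ ($z{\left(J,E \right)} = 4 \left(\left(- \frac{1}{3}\right) 3\right) = 4 \left(-1\right) = -4$)
$Q{\left(g,U \right)} = \left(-10 + g\right) \left(7 + U\right)$ ($Q{\left(g,U \right)} = \left(g - 10\right) \left(U + 7\right) = \left(-10 + g\right) \left(7 + U\right)$)
$\left(L{\left(-7,-4 \right)} + \frac{1}{-404 + Q{\left(z{\left(2,6 \right)},16 \right)}}\right)^{2} = \left(-4 + \frac{1}{-404 + \left(-70 - 160 + 7 \left(-4\right) + 16 \left(-4\right)\right)}\right)^{2} = \left(-4 + \frac{1}{-404 - 322}\right)^{2} = \left(-4 + \frac{1}{-726}\right)^{2} = \left(-4 - \frac{1}{726}\right)^{2} = \left(- \frac{2905}{726}\right)^{2} = \frac{8439025}{527076}$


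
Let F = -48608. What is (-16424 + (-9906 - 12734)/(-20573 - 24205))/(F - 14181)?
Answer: 367705616/1405782921 ≈ 0.26157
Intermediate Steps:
(-16424 + (-9906 - 12734)/(-20573 - 24205))/(F - 14181) = (-16424 + (-9906 - 12734)/(-20573 - 24205))/(-48608 - 14181) = (-16424 - 22640/(-44778))/(-62789) = (-16424 - 22640*(-1/44778))*(-1/62789) = (-16424 + 11320/22389)*(-1/62789) = -367705616/22389*(-1/62789) = 367705616/1405782921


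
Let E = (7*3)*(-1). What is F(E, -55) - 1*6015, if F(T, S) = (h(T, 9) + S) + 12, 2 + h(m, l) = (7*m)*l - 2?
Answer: -7385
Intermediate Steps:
h(m, l) = -4 + 7*l*m (h(m, l) = -2 + ((7*m)*l - 2) = -2 + (7*l*m - 2) = -2 + (-2 + 7*l*m) = -4 + 7*l*m)
E = -21 (E = 21*(-1) = -21)
F(T, S) = 8 + S + 63*T (F(T, S) = ((-4 + 7*9*T) + S) + 12 = ((-4 + 63*T) + S) + 12 = (-4 + S + 63*T) + 12 = 8 + S + 63*T)
F(E, -55) - 1*6015 = (8 - 55 + 63*(-21)) - 1*6015 = (8 - 55 - 1323) - 6015 = -1370 - 6015 = -7385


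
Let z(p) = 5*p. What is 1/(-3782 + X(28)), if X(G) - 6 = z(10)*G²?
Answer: 1/35424 ≈ 2.8229e-5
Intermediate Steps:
X(G) = 6 + 50*G² (X(G) = 6 + (5*10)*G² = 6 + 50*G²)
1/(-3782 + X(28)) = 1/(-3782 + (6 + 50*28²)) = 1/(-3782 + (6 + 50*784)) = 1/(-3782 + (6 + 39200)) = 1/(-3782 + 39206) = 1/35424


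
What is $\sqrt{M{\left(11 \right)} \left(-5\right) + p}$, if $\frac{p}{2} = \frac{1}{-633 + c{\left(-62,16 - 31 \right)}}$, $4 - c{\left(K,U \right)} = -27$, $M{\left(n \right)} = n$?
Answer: $\frac{2 i \sqrt{1245839}}{301} \approx 7.4164 i$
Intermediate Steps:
$c{\left(K,U \right)} = 31$ ($c{\left(K,U \right)} = 4 - -27 = 4 + 27 = 31$)
$p = - \frac{1}{301}$ ($p = \frac{2}{-633 + 31} = \frac{2}{-602} = 2 \left(- \frac{1}{602}\right) = - \frac{1}{301} \approx -0.0033223$)
$\sqrt{M{\left(11 \right)} \left(-5\right) + p} = \sqrt{11 \left(-5\right) - \frac{1}{301}} = \sqrt{-55 - \frac{1}{301}} = \sqrt{- \frac{16556}{301}} = \frac{2 i \sqrt{1245839}}{301}$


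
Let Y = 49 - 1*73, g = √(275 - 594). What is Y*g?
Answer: -24*I*√319 ≈ -428.65*I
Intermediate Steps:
g = I*√319 (g = √(-319) = I*√319 ≈ 17.861*I)
Y = -24 (Y = 49 - 73 = -24)
Y*g = -24*I*√319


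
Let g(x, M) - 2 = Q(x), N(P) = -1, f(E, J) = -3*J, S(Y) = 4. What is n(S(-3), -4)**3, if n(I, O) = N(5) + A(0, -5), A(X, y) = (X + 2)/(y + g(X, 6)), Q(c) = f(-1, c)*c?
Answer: -125/27 ≈ -4.6296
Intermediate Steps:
Q(c) = -3*c**2 (Q(c) = (-3*c)*c = -3*c**2)
g(x, M) = 2 - 3*x**2
A(X, y) = (2 + X)/(2 + y - 3*X**2) (A(X, y) = (X + 2)/(y + (2 - 3*X**2)) = (2 + X)/(2 + y - 3*X**2))
n(I, O) = -5/3 (n(I, O) = -1 + (2 + 0)/(2 - 5 - 3*0**2) = -1 + 2/(2 - 5 - 3*0) = -1 + 2/(2 - 5 + 0) = -1 + 2/(-3) = -1 - 1/3*2 = -1 - 2/3 = -5/3)
n(S(-3), -4)**3 = (-5/3)**3 = -125/27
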